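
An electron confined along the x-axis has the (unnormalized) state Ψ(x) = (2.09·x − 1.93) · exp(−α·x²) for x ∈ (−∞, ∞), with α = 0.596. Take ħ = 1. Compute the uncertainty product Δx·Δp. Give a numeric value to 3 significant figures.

0.567

Δx = √(⟨x²⟩−⟨x⟩²), Δp = √(⟨p²⟩−⟨p⟩²).
Expand each integrand as polynomial × e^(−2αx²) and use ∫x^(2j)·e^(−2αx²) dx = (2j−1)!!/(4α)^j · √(π/(2α)), odd powers → 0; here √(π/(2α)) = 1.6234. Differentiate with the product rule, d/dx e^(−αx²) = −2αx·e^(−αx²).
Normalization: ∫|Ψ|² dx = 9.0217.
⟨x⟩ = -0.60894, ⟨x²⟩ = 0.69607 ⇒ Δx = 0.57031.
⟨p⟩ = 0.0000, ⟨p²⟩ = 0.98902 ⇒ Δp = 0.99449.
Δx·Δp = 0.56717.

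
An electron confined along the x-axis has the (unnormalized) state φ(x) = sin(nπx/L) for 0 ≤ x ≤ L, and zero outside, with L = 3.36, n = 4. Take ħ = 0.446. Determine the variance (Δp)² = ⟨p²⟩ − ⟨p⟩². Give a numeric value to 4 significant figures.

2.782

Compute ⟨p⟩ and ⟨p²⟩ separately; (Δp)² = ⟨p²⟩ − ⟨p⟩².
d/dx sin(nπx/L) = (nπ/L)·cos(nπx/L) and d²/dx² sin(nπx/L) = −(nπ/L)²·sin(nπx/L); on 0 ≤ x ≤ L, ∫sin²(nπx/L) dx = L/2 and ∫sin(nπx/L)·cos(nπx/L) dx = 0.
Normalization: ∫|φ|² dx = 1.6800.
⟨p⟩ = 0.0000 and ⟨p²⟩ = 2.7823.
(Δp)² = 2.7823 − (0.0000)² = 2.7823.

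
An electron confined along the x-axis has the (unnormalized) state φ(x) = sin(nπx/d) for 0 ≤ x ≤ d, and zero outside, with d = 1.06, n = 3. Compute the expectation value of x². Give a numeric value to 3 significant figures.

⟨x²⟩ = ∫ x²·|φ|² dx / ∫|φ|² dx (integrals over the domain).
With sin²θ = (1 − cos2θ)/2 on 0 ≤ x ≤ d: ∫sin²(nπx/d) dx = d/2, ∫x·sin²(nπx/d) dx = d²/4, ∫x²·sin²(nπx/d) dx = d³·(1/6 − 1/(4n²π²)); higher powers xᵏ the same way, integrating xᵏ·cos(2nπx/d) by parts.
State is unnormalized: ∫|φ|² dx = 0.53000, and ∫φ*·x²·φ dx = 0.19515, so ⟨x²⟩ = 0.19515 / 0.53000.
⟨x²⟩ = 0.36821.

0.368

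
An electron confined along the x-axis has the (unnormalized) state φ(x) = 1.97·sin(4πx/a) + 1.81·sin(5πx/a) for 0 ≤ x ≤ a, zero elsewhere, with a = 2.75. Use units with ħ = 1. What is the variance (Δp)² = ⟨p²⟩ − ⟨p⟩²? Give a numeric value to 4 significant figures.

26.26

Compute ⟨p⟩ and ⟨p²⟩ separately; (Δp)² = ⟨p²⟩ − ⟨p⟩².
d²/dx² sin(jπx/a) = −(jπ/a)²·sin(jπx/a); on 0 ≤ x ≤ a, ∫sin²(jπx/a) dx = a/2 and ∫sin(jπx/a)·sin(lπx/a) dx = 0 for j ≠ l, so only diagonal terms survive in ∫|φ|² and ∫φ·φ″; ∫φ·φ′ dx = [φ²/2] between the walls = 0.
Normalization: ∫|φ|² dx = 9.8409.
⟨p⟩ = 0.0000 and ⟨p²⟩ = 26.258.
(Δp)² = 26.258 − (0.0000)² = 26.258.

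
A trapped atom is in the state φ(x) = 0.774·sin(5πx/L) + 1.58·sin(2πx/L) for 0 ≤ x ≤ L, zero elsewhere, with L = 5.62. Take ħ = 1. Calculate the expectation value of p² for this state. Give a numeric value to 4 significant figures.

2.520

p² φ = −ħ² d²φ/dx²; ⟨p²⟩ = −ħ² ∫ φ*·φ'' dx / ∫|φ|² dx.
d²/dx² sin(jπx/L) = −(jπ/L)²·sin(jπx/L); on 0 ≤ x ≤ L, ∫sin²(jπx/L) dx = L/2 and ∫sin(jπx/L)·sin(lπx/L) dx = 0 for j ≠ l, so only diagonal terms survive in ∫|φ|² and ∫φ·φ″; ∫φ·φ′ dx = [φ²/2] between the walls = 0.
State is unnormalized: ∫|φ|² dx = 8.6983, and ∫φ*·(−ħ² φ'') dx = 21.919, so ⟨p²⟩ = 21.919 / 8.6983.
⟨p²⟩ = 2.5199.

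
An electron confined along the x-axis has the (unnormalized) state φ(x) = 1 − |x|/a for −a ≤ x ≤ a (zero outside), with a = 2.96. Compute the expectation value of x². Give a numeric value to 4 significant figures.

0.8762

⟨x²⟩ = ∫ x²·|φ|² dx / ∫|φ|² dx (integrals over the domain).
φ is even, so ∫ over [−a, a] = 2∫₀ᵃ with φ = 1 − x/a there: ∫₀ᵃ (1 − x/a)² dx = a/3, ∫₀ᵃ x²(1 − x/a)² dx = a³/30, ∫₀ᵃ x⁴(1 − x/a)² dx = a⁵/105.
State is unnormalized: ∫|φ|² dx = 1.9733, and ∫φ*·x²·φ dx = 1.7290, so ⟨x²⟩ = 1.7290 / 1.9733.
⟨x²⟩ = 0.87616.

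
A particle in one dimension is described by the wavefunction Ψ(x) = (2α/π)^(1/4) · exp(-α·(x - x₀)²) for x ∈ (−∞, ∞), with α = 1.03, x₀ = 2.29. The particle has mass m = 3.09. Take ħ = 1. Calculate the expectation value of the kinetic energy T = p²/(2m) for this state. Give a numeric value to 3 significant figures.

0.167

T = −(ħ²/2m) d²/dx², so ⟨T⟩ = −(ħ²/2m) ∫ Ψ*·Ψ'' dx; with m = 3.09.
Gaussian moments (u = x − x₀): ∫u^(2j)·e^(−2αu²) du = (2j−1)!!/(4α)^j · √(π/(2α)), odd powers integrate to 0; here √(π/(2α)) = 1.2349. Derivatives: d/dx e^(−αu²) = −2αu·e^(−αu²), d²/dx² e^(−αu²) = (4α²u² − 2α)·e^(−αu²).
⟨T⟩ = 0.16667.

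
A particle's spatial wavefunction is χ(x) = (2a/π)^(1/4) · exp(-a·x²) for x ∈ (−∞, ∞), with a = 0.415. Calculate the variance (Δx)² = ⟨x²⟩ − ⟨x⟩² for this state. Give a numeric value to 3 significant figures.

0.602

Compute ⟨x⟩ and ⟨x²⟩ separately, then (Δx)² = ⟨x²⟩ − ⟨x⟩².
Gaussian moments: ∫x^(2j)·e^(−2ax²) dx = (2j−1)!!/(4a)^j · √(π/(2a)), odd powers integrate to 0; here √(π/(2a)) = 1.9455.
⟨x⟩ = 0.0000 and ⟨x²⟩ = 0.60241.
(Δx)² = 0.60241 − (0.0000)² = 0.60241.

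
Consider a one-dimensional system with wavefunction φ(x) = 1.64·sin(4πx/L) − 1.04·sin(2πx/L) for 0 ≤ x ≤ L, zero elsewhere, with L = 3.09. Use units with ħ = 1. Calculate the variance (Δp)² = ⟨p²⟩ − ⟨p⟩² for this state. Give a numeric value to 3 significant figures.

13.0

Compute ⟨p⟩ and ⟨p²⟩ separately; (Δp)² = ⟨p²⟩ − ⟨p⟩².
d²/dx² sin(jπx/L) = −(jπ/L)²·sin(jπx/L); on 0 ≤ x ≤ L, ∫sin²(jπx/L) dx = L/2 and ∫sin(jπx/L)·sin(lπx/L) dx = 0 for j ≠ l, so only diagonal terms survive in ∫|φ|² and ∫φ·φ″; ∫φ·φ′ dx = [φ²/2] between the walls = 0.
Normalization: ∫|φ|² dx = 5.8265.
⟨p⟩ = 0.0000 and ⟨p²⟩ = 12.981.
(Δp)² = 12.981 − (0.0000)² = 12.981.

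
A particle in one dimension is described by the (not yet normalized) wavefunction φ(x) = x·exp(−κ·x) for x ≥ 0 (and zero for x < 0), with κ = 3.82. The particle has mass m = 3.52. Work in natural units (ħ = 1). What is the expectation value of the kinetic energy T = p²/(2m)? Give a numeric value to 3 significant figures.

T = −(ħ²/2m) d²/dx², so ⟨T⟩ = −(ħ²/2m) ∫ φ*·φ'' dx / ∫|φ|² dx; with m = 3.52.
Differentiate x·exp(−κ·x) with the product rule; every integrand then reduces to terms xʲ·e^(−2κx) on [0, ∞), with ∫₀^∞ xʲ·e^(−2κx) dx = j!/(2κ)^(j+1).
State is unnormalized: ∫|φ|² dx = 0.0044849, and ∫φ*·(−ħ²/2m · φ'') dx = 0.0092962, so ⟨T⟩ = 0.0092962 / 0.0044849.
⟨T⟩ = 2.0728.

2.07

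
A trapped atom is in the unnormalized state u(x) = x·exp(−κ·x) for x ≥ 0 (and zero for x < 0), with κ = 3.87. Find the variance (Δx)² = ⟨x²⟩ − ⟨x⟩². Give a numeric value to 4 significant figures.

0.05008

Compute ⟨x⟩ and ⟨x²⟩ separately, then (Δx)² = ⟨x²⟩ − ⟨x⟩².
Every integrand reduces to terms xʲ·e^(−2κx) on [0, ∞); use ∫₀^∞ xʲ·e^(−2κx) dx = j!/(2κ)^(j+1).
Normalization: ∫|u|² dx = 0.0043133.
⟨x⟩ = 0.38760 and ⟨x²⟩ = 0.20031.
(Δx)² = 0.20031 − (0.38760)² = 0.050077.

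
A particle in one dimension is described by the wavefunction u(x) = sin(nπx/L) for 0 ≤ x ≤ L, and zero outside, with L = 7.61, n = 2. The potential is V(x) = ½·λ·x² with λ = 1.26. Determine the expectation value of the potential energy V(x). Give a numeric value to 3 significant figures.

⟨V⟩ = ∫ V(x)·|u|² dx / ∫|u|² dx.
With sin²θ = (1 − cos2θ)/2 on 0 ≤ x ≤ L: ∫sin²(nπx/L) dx = L/2, ∫x·sin²(nπx/L) dx = L²/4, ∫x²·sin²(nπx/L) dx = L³·(1/6 − 1/(4n²π²)); higher powers xᵏ the same way, integrating xᵏ·cos(2nπx/L) by parts.
State is unnormalized: ∫|u|² dx = 3.8050, and ∫u*·V(x)·u dx = 44.516, so ⟨V⟩ = 44.516 / 3.8050.
⟨V⟩ = 11.699.

11.7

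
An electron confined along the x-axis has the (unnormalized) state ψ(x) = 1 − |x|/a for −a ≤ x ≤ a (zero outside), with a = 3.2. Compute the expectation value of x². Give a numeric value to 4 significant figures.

⟨x²⟩ = ∫ x²·|ψ|² dx / ∫|ψ|² dx (integrals over the domain).
ψ is even, so ∫ over [−a, a] = 2∫₀ᵃ with ψ = 1 − x/a there: ∫₀ᵃ (1 − x/a)² dx = a/3, ∫₀ᵃ x²(1 − x/a)² dx = a³/30, ∫₀ᵃ x⁴(1 − x/a)² dx = a⁵/105.
State is unnormalized: ∫|ψ|² dx = 2.1333, and ∫ψ*·x²·ψ dx = 2.1845, so ⟨x²⟩ = 2.1845 / 2.1333.
⟨x²⟩ = 1.0240.

1.024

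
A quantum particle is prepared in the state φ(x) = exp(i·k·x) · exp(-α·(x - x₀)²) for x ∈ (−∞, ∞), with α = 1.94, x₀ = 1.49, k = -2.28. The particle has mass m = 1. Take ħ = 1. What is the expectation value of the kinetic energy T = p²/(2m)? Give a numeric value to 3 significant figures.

3.57

T = −(ħ²/2m) d²/dx², so ⟨T⟩ = −(ħ²/2m) ∫ φ*·φ'' dx / ∫|φ|² dx; with m = 1.
Gaussian moments (u = x − x₀): ∫u^(2j)·e^(−2αu²) du = (2j−1)!!/(4α)^j · √(π/(2α)), odd powers integrate to 0; here √(π/(2α)) = 0.89983. Derivatives: φ′ = (ik − 2αu)·φ, φ″ = ((ik − 2αu)² − 2α)·φ; the odd-in-u pieces drop out.
State is unnormalized: ∫|φ|² dx = 0.89983, and ∫φ*·(−ħ²/2m · φ'') dx = 3.2117, so ⟨T⟩ = 3.2117 / 0.89983.
⟨T⟩ = 3.5692.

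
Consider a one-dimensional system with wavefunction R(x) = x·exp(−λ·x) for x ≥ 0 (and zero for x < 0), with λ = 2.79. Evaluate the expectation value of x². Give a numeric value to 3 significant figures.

⟨x²⟩ = ∫ x²·|R|² dx / ∫|R|² dx (integrals over the domain).
Every integrand reduces to terms xʲ·e^(−2λx) on [0, ∞); use ∫₀^∞ xʲ·e^(−2λx) dx = j!/(2λ)^(j+1).
State is unnormalized: ∫|R|² dx = 0.011511, and ∫R*·x²·R dx = 0.0044365, so ⟨x²⟩ = 0.0044365 / 0.011511.
⟨x²⟩ = 0.38540.

0.385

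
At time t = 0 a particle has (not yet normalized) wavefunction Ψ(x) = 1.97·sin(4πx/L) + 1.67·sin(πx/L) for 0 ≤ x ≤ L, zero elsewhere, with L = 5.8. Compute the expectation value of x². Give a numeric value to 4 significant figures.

9.961

⟨x²⟩ = ∫ x²·|Ψ|² dx / ∫|Ψ|² dx (integrals over the domain).
On 0 ≤ x ≤ L (j ≠ l): ∫sin²(jπx/L) dx = L/2, ∫sin(jπx/L)·sin(lπx/L) dx = 0; diagonal moments ∫x·sin²(jπx/L) dx = L²/4, ∫x²·sin²(jπx/L) dx = L³·(1/6 − 1/(4j²π²)); cross terms ∫x·sin(jπx/L)·sin(lπx/L) dx = 0 for j + l even and −4jlL²/(π²(j² − l²)²) for j + l odd, ∫x²·sin(jπx/L)·sin(lπx/L) dx = (−1)^(j+l)·4jlL³/(π²(j² − l²)²); higher powers the same way via product-to-sum and parts.
State is unnormalized: ∫|Ψ|² dx = 19.342, and ∫Ψ*·x²·Ψ dx = 192.66, so ⟨x²⟩ = 192.66 / 19.342.
⟨x²⟩ = 9.9605.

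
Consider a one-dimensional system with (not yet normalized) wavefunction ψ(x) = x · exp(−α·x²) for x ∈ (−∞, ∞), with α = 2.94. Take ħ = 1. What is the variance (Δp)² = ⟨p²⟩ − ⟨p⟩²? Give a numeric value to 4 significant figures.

8.820

Compute ⟨p⟩ and ⟨p²⟩ separately; (Δp)² = ⟨p²⟩ − ⟨p⟩².
Expand each integrand as polynomial × e^(−2αx²) and use ∫x^(2j)·e^(−2αx²) dx = (2j−1)!!/(4α)^j · √(π/(2α)), odd powers → 0; here √(π/(2α)) = 0.73095. Differentiate with the product rule, d/dx e^(−αx²) = −2αx·e^(−αx²).
Normalization: ∫|ψ|² dx = 0.062155.
⟨p⟩ = 0.0000 and ⟨p²⟩ = 8.8200.
(Δp)² = 8.8200 − (0.0000)² = 8.8200.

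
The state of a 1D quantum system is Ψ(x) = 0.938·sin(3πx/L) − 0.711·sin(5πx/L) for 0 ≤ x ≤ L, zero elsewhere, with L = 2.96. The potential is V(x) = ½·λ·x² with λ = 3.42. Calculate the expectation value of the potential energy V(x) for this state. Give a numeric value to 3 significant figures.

4.24

⟨V⟩ = ∫ V(x)·|Ψ|² dx / ∫|Ψ|² dx.
On 0 ≤ x ≤ L (j ≠ l): ∫sin²(jπx/L) dx = L/2, ∫sin(jπx/L)·sin(lπx/L) dx = 0; diagonal moments ∫x·sin²(jπx/L) dx = L²/4, ∫x²·sin²(jπx/L) dx = L³·(1/6 − 1/(4j²π²)); cross terms ∫x·sin(jπx/L)·sin(lπx/L) dx = 0 for j + l even and −4jlL²/(π²(j² − l²)²) for j + l odd, ∫x²·sin(jπx/L)·sin(lπx/L) dx = (−1)^(j+l)·4jlL³/(π²(j² − l²)²); higher powers the same way via product-to-sum and parts.
State is unnormalized: ∫|Ψ|² dx = 2.0503, and ∫Ψ*·V(x)·Ψ dx = 8.7024, so ⟨V⟩ = 8.7024 / 2.0503.
⟨V⟩ = 4.2444.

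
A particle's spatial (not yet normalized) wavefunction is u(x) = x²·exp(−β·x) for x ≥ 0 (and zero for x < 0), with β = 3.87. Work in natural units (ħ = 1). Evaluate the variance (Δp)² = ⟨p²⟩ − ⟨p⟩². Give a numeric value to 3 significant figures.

Compute ⟨p⟩ and ⟨p²⟩ separately; (Δp)² = ⟨p²⟩ − ⟨p⟩².
Differentiate x²·exp(−β·x) with the product rule; every integrand then reduces to terms xʲ·e^(−2βx) on [0, ∞), with ∫₀^∞ xʲ·e^(−2βx) dx = j!/(2β)^(j+1).
Normalization: ∫|u|² dx = 0.00086399.
⟨p⟩ = 0.0000 and ⟨p²⟩ = 4.9923.
(Δp)² = 4.9923 − (0.0000)² = 4.9923.

4.99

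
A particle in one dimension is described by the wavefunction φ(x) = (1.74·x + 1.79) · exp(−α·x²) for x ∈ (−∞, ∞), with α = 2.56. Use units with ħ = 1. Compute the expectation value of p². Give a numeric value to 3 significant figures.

p² φ = −ħ² d²φ/dx²; ⟨p²⟩ = −ħ² ∫ φ*·φ'' dx / ∫|φ|² dx.
Expand each integrand as polynomial × e^(−2αx²) and use ∫x^(2j)·e^(−2αx²) dx = (2j−1)!!/(4α)^j · √(π/(2α)), odd powers → 0; here √(π/(2α)) = 0.78332. Differentiate with the product rule, d/dx e^(−αx²) = −2αx·e^(−αx²).
State is unnormalized: ∫|φ|² dx = 2.7414, and ∫φ*·(−ħ² φ'') dx = 8.2039, so ⟨p²⟩ = 8.2039 / 2.7414.
⟨p²⟩ = 2.9925.

2.99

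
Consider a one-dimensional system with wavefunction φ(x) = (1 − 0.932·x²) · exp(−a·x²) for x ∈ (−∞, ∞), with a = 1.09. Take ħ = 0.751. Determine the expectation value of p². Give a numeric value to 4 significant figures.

1.514

p² φ = −ħ² d²φ/dx²; ⟨p²⟩ = −ħ² ∫ φ*·φ'' dx / ∫|φ|² dx.
Expand each integrand as polynomial × e^(−2ax²) and use ∫x^(2j)·e^(−2ax²) dx = (2j−1)!!/(4a)^j · √(π/(2a)), odd powers → 0; here √(π/(2a)) = 1.2005. Differentiate with the product rule, d/dx e^(−ax²) = −2ax·e^(−ax²).
State is unnormalized: ∫|φ|² dx = 0.85180, and ∫φ*·(−ħ² φ'') dx = 1.2896, so ⟨p²⟩ = 1.2896 / 0.85180.
⟨p²⟩ = 1.5139.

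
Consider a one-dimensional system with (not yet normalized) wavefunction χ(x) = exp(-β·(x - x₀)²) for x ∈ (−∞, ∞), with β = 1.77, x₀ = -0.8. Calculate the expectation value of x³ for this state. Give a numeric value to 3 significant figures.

⟨x³⟩ = ∫ x³·|χ|² dx / ∫|χ|² dx (integrals over the domain).
Gaussian moments (u = x − x₀): ∫u^(2j)·e^(−2βu²) du = (2j−1)!!/(4β)^j · √(π/(2β)), odd powers integrate to 0; here √(π/(2β)) = 0.94205.
State is unnormalized: ∫|χ|² dx = 0.94205, and ∫χ*·x³·χ dx = -0.80167, so ⟨x³⟩ = -0.80167 / 0.94205.
⟨x³⟩ = -0.85098.

-0.851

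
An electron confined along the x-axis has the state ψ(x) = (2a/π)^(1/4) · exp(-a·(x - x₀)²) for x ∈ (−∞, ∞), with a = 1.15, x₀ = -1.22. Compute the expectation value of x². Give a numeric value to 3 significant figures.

⟨x²⟩ = ∫ x²·|ψ|² dx (integrals over the domain).
Gaussian moments (u = x − x₀): ∫u^(2j)·e^(−2au²) du = (2j−1)!!/(4a)^j · √(π/(2a)), odd powers integrate to 0; here √(π/(2a)) = 1.1687.
⟨x²⟩ = 1.7058.

1.71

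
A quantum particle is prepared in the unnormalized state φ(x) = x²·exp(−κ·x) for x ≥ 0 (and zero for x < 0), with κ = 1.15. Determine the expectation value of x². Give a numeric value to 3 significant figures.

5.67

⟨x²⟩ = ∫ x²·|φ|² dx / ∫|φ|² dx (integrals over the domain).
Every integrand reduces to terms xʲ·e^(−2κx) on [0, ∞); use ∫₀^∞ xʲ·e^(−2κx) dx = j!/(2κ)^(j+1).
State is unnormalized: ∫|φ|² dx = 0.37288, and ∫φ*·x²·φ dx = 2.1146, so ⟨x²⟩ = 2.1146 / 0.37288.
⟨x²⟩ = 5.6711.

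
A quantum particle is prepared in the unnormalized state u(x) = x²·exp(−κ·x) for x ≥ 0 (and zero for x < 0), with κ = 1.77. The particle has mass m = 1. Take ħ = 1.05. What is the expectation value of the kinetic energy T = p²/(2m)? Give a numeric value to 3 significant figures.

0.576

T = −(ħ²/2m) d²/dx², so ⟨T⟩ = −(ħ²/2m) ∫ u*·u'' dx / ∫|u|² dx; with m = 1.
Differentiate x²·exp(−κ·x) with the product rule; every integrand then reduces to terms xʲ·e^(−2κx) on [0, ∞), with ∫₀^∞ xʲ·e^(−2κx) dx = j!/(2κ)^(j+1).
State is unnormalized: ∫|u|² dx = 0.043171, and ∫u*·(−ħ²/2m · u'') dx = 0.024852, so ⟨T⟩ = 0.024852 / 0.043171.
⟨T⟩ = 0.57567.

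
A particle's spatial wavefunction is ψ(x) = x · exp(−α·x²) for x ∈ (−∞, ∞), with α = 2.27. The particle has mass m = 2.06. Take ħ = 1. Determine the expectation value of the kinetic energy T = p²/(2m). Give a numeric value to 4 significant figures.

1.653

T = −(ħ²/2m) d²/dx², so ⟨T⟩ = −(ħ²/2m) ∫ ψ*·ψ'' dx / ∫|ψ|² dx; with m = 2.06.
Expand each integrand as polynomial × e^(−2αx²) and use ∫x^(2j)·e^(−2αx²) dx = (2j−1)!!/(4α)^j · √(π/(2α)), odd powers → 0; here √(π/(2α)) = 0.83185. Differentiate with the product rule, d/dx e^(−αx²) = −2αx·e^(−αx²).
State is unnormalized: ∫|ψ|² dx = 0.091614, and ∫ψ*·(−ħ²/2m · ψ'') dx = 0.15143, so ⟨T⟩ = 0.15143 / 0.091614.
⟨T⟩ = 1.6529.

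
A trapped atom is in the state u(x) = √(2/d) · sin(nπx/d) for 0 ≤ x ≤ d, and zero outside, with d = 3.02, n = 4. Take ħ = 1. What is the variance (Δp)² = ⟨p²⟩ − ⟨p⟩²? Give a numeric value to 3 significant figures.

17.3

Compute ⟨p⟩ and ⟨p²⟩ separately; (Δp)² = ⟨p²⟩ − ⟨p⟩².
d/dx sin(nπx/d) = (nπ/d)·cos(nπx/d) and d²/dx² sin(nπx/d) = −(nπ/d)²·sin(nπx/d); on 0 ≤ x ≤ d, ∫sin²(nπx/d) dx = d/2 and ∫sin(nπx/d)·cos(nπx/d) dx = 0.
⟨p⟩ = 0.0000 and ⟨p²⟩ = 17.314.
(Δp)² = 17.314 − (0.0000)² = 17.314.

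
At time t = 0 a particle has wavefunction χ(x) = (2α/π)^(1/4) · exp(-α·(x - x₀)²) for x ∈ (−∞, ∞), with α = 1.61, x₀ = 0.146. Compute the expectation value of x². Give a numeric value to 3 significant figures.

⟨x²⟩ = ∫ x²·|χ|² dx (integrals over the domain).
Gaussian moments (u = x − x₀): ∫u^(2j)·e^(−2αu²) du = (2j−1)!!/(4α)^j · √(π/(2α)), odd powers integrate to 0; here √(π/(2α)) = 0.98775.
⟨x²⟩ = 0.17660.

0.177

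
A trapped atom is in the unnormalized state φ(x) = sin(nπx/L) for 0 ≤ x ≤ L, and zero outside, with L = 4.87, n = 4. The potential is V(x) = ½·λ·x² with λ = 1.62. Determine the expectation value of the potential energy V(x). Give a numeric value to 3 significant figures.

⟨V⟩ = ∫ V(x)·|φ|² dx / ∫|φ|² dx.
With sin²θ = (1 − cos2θ)/2 on 0 ≤ x ≤ L: ∫sin²(nπx/L) dx = L/2, ∫x·sin²(nπx/L) dx = L²/4, ∫x²·sin²(nπx/L) dx = L³·(1/6 − 1/(4n²π²)); higher powers xᵏ the same way, integrating xᵏ·cos(2nπx/L) by parts.
State is unnormalized: ∫|φ|² dx = 2.4350, and ∫φ*·V(x)·φ dx = 15.445, so ⟨V⟩ = 15.445 / 2.4350.
⟨V⟩ = 6.3427.

6.34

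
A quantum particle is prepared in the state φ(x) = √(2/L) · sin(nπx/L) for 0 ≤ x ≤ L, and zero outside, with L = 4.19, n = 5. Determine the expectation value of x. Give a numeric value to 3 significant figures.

2.10

⟨x⟩ = ∫ x·|φ|² dx (integrals over the domain).
With sin²θ = (1 − cos2θ)/2 on 0 ≤ x ≤ L: ∫sin²(nπx/L) dx = L/2, ∫x·sin²(nπx/L) dx = L²/4, ∫x²·sin²(nπx/L) dx = L³·(1/6 − 1/(4n²π²)); higher powers xᵏ the same way, integrating xᵏ·cos(2nπx/L) by parts.
⟨x⟩ = 2.0950.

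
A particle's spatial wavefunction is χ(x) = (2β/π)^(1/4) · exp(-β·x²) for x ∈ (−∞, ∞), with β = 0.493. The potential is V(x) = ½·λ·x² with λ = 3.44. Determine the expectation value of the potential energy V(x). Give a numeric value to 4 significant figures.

⟨V⟩ = ∫ V(x)·|χ|² dx.
Gaussian moments: ∫x^(2j)·e^(−2βx²) dx = (2j−1)!!/(4β)^j · √(π/(2β)), odd powers integrate to 0; here √(π/(2β)) = 1.7850.
⟨V⟩ = 0.87221.

0.8722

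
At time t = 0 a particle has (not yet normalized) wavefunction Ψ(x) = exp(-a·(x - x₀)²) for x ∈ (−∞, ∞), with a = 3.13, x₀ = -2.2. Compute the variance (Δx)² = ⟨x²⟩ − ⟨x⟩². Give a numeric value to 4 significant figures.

Compute ⟨x⟩ and ⟨x²⟩ separately, then (Δx)² = ⟨x²⟩ − ⟨x⟩².
Gaussian moments (u = x − x₀): ∫u^(2j)·e^(−2au²) du = (2j−1)!!/(4a)^j · √(π/(2a)), odd powers integrate to 0; here √(π/(2a)) = 0.70842.
Normalization: ∫|Ψ|² dx = 0.70842.
⟨x⟩ = -2.2000 and ⟨x²⟩ = 4.9199.
(Δx)² = 4.9199 − (-2.2000)² = 0.079872.

0.07987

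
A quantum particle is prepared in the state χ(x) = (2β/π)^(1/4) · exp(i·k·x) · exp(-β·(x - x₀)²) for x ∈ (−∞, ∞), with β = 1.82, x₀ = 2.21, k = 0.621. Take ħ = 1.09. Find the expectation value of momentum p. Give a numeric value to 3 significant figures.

p χ = −iħ dχ/dx; then ⟨p⟩ = ∫ χ*·(pχ) dx.
Gaussian moments (u = x − x₀): ∫u^(2j)·e^(−2βu²) du = (2j−1)!!/(4β)^j · √(π/(2β)), odd powers integrate to 0; here √(π/(2β)) = 0.92902. Derivatives: χ′ = (ik − 2βu)·χ, χ″ = ((ik − 2βu)² − 2β)·χ; the odd-in-u pieces drop out.
⟨p⟩ = 0.67689.

0.677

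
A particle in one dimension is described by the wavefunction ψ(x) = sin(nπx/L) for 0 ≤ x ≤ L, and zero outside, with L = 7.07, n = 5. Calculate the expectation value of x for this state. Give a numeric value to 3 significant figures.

⟨x⟩ = ∫ x·|ψ|² dx / ∫|ψ|² dx (integrals over the domain).
With sin²θ = (1 − cos2θ)/2 on 0 ≤ x ≤ L: ∫sin²(nπx/L) dx = L/2, ∫x·sin²(nπx/L) dx = L²/4, ∫x²·sin²(nπx/L) dx = L³·(1/6 − 1/(4n²π²)); higher powers xᵏ the same way, integrating xᵏ·cos(2nπx/L) by parts.
State is unnormalized: ∫|ψ|² dx = 3.5350, and ∫ψ*·x·ψ dx = 12.496, so ⟨x⟩ = 12.496 / 3.5350.
⟨x⟩ = 3.5350.

3.54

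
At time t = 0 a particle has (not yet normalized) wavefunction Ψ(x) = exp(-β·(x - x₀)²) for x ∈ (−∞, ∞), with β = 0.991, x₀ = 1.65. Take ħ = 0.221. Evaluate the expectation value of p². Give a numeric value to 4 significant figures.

p² Ψ = −ħ² d²Ψ/dx²; ⟨p²⟩ = −ħ² ∫ Ψ*·Ψ'' dx / ∫|Ψ|² dx.
Gaussian moments (u = x − x₀): ∫u^(2j)·e^(−2βu²) du = (2j−1)!!/(4β)^j · √(π/(2β)), odd powers integrate to 0; here √(π/(2β)) = 1.2590. Derivatives: d/dx e^(−βu²) = −2βu·e^(−βu²), d²/dx² e^(−βu²) = (4β²u² − 2β)·e^(−βu²).
State is unnormalized: ∫|Ψ|² dx = 1.2590, and ∫Ψ*·(−ħ² Ψ'') dx = 0.060937, so ⟨p²⟩ = 0.060937 / 1.2590.
⟨p²⟩ = 0.048401.

0.04840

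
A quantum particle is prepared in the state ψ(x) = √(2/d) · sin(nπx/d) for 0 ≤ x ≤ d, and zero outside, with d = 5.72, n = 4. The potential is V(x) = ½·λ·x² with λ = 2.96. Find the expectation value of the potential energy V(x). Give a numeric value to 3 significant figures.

⟨V⟩ = ∫ V(x)·|ψ|² dx.
With sin²θ = (1 − cos2θ)/2 on 0 ≤ x ≤ d: ∫sin²(nπx/d) dx = d/2, ∫x·sin²(nπx/d) dx = d²/4, ∫x²·sin²(nπx/d) dx = d³·(1/6 − 1/(4n²π²)); higher powers xᵏ the same way, integrating xᵏ·cos(2nπx/d) by parts.
⟨V⟩ = 15.988.

16.0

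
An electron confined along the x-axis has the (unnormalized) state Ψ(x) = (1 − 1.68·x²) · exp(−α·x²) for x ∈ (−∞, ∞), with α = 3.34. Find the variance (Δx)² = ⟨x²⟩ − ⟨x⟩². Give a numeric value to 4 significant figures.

Compute ⟨x⟩ and ⟨x²⟩ separately, then (Δx)² = ⟨x²⟩ − ⟨x⟩².
Expand each integrand as polynomial × e^(−2αx²) and use ∫x^(2j)·e^(−2αx²) dx = (2j−1)!!/(4α)^j · √(π/(2α)), odd powers → 0; here √(π/(2α)) = 0.68578.
Normalization: ∫|Ψ|² dx = 0.54584.
⟨x⟩ = 0.0000 and ⟨x²⟩ = 0.045393.
(Δx)² = 0.045393 − (0.0000)² = 0.045393.

0.04539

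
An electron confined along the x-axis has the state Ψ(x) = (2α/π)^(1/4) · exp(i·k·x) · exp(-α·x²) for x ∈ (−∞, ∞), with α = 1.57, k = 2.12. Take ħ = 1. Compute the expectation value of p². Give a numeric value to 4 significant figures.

p² Ψ = −ħ² d²Ψ/dx²; ⟨p²⟩ = −ħ² ∫ Ψ*·Ψ'' dx.
Gaussian moments: ∫x^(2j)·e^(−2αx²) dx = (2j−1)!!/(4α)^j · √(π/(2α)), odd powers integrate to 0; here √(π/(2α)) = 1.0003. Derivatives: Ψ′ = (ik − 2αx)·Ψ, Ψ″ = ((ik − 2αx)² − 2α)·Ψ; the odd-in-x pieces drop out.
⟨p²⟩ = 6.0644.

6.064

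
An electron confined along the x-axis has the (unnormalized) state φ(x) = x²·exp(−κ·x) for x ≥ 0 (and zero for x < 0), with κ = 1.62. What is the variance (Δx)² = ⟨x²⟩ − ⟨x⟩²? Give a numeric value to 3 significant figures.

Compute ⟨x⟩ and ⟨x²⟩ separately, then (Δx)² = ⟨x²⟩ − ⟨x⟩².
Every integrand reduces to terms xʲ·e^(−2κx) on [0, ∞); use ∫₀^∞ xʲ·e^(−2κx) dx = j!/(2κ)^(j+1).
Normalization: ∫|φ|² dx = 0.067218.
⟨x⟩ = 1.5432 and ⟨x²⟩ = 2.8578.
(Δx)² = 2.8578 − (1.5432)² = 0.47630.

0.476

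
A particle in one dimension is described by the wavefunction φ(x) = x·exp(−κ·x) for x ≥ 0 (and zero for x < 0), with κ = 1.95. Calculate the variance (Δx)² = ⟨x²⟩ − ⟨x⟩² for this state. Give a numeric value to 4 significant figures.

Compute ⟨x⟩ and ⟨x²⟩ separately, then (Δx)² = ⟨x²⟩ − ⟨x⟩².
Every integrand reduces to terms xʲ·e^(−2κx) on [0, ∞); use ∫₀^∞ xʲ·e^(−2κx) dx = j!/(2κ)^(j+1).
Normalization: ∫|φ|² dx = 0.033716.
⟨x⟩ = 0.76923 and ⟨x²⟩ = 0.78895.
(Δx)² = 0.78895 − (0.76923)² = 0.19724.

0.1972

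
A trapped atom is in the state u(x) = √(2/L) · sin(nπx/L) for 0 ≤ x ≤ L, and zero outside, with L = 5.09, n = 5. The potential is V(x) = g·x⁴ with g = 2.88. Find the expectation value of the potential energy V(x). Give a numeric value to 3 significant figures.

379.

⟨V⟩ = ∫ V(x)·|u|² dx.
With sin²θ = (1 − cos2θ)/2 on 0 ≤ x ≤ L: ∫sin²(nπx/L) dx = L/2, ∫x·sin²(nπx/L) dx = L²/4, ∫x²·sin²(nπx/L) dx = L³·(1/6 − 1/(4n²π²)); higher powers xᵏ the same way, integrating xᵏ·cos(2nπx/L) by parts.
⟨V⟩ = 378.84.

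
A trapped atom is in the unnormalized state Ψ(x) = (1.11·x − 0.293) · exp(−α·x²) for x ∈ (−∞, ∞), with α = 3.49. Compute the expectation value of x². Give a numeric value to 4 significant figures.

0.1443

⟨x²⟩ = ∫ x²·|Ψ|² dx / ∫|Ψ|² dx (integrals over the domain).
Expand each integrand as polynomial × e^(−2αx²) and use ∫x^(2j)·e^(−2αx²) dx = (2j−1)!!/(4α)^j · √(π/(2α)), odd powers → 0; here √(π/(2α)) = 0.67088.
State is unnormalized: ∫|Ψ|² dx = 0.11681, and ∫Ψ*·x²·Ψ dx = 0.016850, so ⟨x²⟩ = 0.016850 / 0.11681.
⟨x²⟩ = 0.14426.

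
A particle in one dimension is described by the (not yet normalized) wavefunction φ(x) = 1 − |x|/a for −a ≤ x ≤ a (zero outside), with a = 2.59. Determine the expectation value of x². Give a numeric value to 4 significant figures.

⟨x²⟩ = ∫ x²·|φ|² dx / ∫|φ|² dx (integrals over the domain).
φ is even, so ∫ over [−a, a] = 2∫₀ᵃ with φ = 1 − x/a there: ∫₀ᵃ (1 − x/a)² dx = a/3, ∫₀ᵃ x²(1 − x/a)² dx = a³/30, ∫₀ᵃ x⁴(1 − x/a)² dx = a⁵/105.
State is unnormalized: ∫|φ|² dx = 1.7267, and ∫φ*·x²·φ dx = 1.1583, so ⟨x²⟩ = 1.1583 / 1.7267.
⟨x²⟩ = 0.67081.

0.6708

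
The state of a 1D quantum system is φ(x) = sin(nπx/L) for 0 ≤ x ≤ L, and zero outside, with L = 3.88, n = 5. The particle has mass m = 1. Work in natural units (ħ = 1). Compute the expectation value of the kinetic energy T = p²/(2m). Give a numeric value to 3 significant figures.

8.19

T = −(ħ²/2m) d²/dx², so ⟨T⟩ = −(ħ²/2m) ∫ φ*·φ'' dx / ∫|φ|² dx; with m = 1.
d/dx sin(nπx/L) = (nπ/L)·cos(nπx/L) and d²/dx² sin(nπx/L) = −(nπ/L)²·sin(nπx/L); on 0 ≤ x ≤ L, ∫sin²(nπx/L) dx = L/2 and ∫sin(nπx/L)·cos(nπx/L) dx = 0.
State is unnormalized: ∫|φ|² dx = 1.9400, and ∫φ*·(−ħ²/2m · φ'') dx = 15.898, so ⟨T⟩ = 15.898 / 1.9400.
⟨T⟩ = 8.1949.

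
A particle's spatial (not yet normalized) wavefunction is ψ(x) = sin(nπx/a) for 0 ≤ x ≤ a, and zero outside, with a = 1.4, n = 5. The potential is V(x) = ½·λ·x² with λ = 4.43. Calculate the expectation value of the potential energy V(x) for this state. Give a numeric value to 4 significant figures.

⟨V⟩ = ∫ V(x)·|ψ|² dx / ∫|ψ|² dx.
With sin²θ = (1 − cos2θ)/2 on 0 ≤ x ≤ a: ∫sin²(nπx/a) dx = a/2, ∫x·sin²(nπx/a) dx = a²/4, ∫x²·sin²(nπx/a) dx = a³·(1/6 − 1/(4n²π²)); higher powers xᵏ the same way, integrating xᵏ·cos(2nπx/a) by parts.
State is unnormalized: ∫|ψ|² dx = 0.70000, and ∫ψ*·V(x)·ψ dx = 1.0068, so ⟨V⟩ = 1.0068 / 0.70000.
⟨V⟩ = 1.4383.

1.438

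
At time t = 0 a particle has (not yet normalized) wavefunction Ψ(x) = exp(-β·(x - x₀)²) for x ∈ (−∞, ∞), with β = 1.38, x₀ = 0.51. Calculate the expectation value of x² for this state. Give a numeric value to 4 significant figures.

⟨x²⟩ = ∫ x²·|Ψ|² dx / ∫|Ψ|² dx (integrals over the domain).
Gaussian moments (u = x − x₀): ∫u^(2j)·e^(−2βu²) du = (2j−1)!!/(4β)^j · √(π/(2β)), odd powers integrate to 0; here √(π/(2β)) = 1.0669.
State is unnormalized: ∫|Ψ|² dx = 1.0669, and ∫Ψ*·x²·Ψ dx = 0.47078, so ⟨x²⟩ = 0.47078 / 1.0669.
⟨x²⟩ = 0.44126.

0.4413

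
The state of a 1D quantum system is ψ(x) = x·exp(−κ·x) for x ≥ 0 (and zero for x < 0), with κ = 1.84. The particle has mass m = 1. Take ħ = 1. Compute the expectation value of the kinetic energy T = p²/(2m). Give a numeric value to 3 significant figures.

T = −(ħ²/2m) d²/dx², so ⟨T⟩ = −(ħ²/2m) ∫ ψ*·ψ'' dx / ∫|ψ|² dx; with m = 1.
Differentiate x·exp(−κ·x) with the product rule; every integrand then reduces to terms xʲ·e^(−2κx) on [0, ∞), with ∫₀^∞ xʲ·e^(−2κx) dx = j!/(2κ)^(j+1).
State is unnormalized: ∫|ψ|² dx = 0.040132, and ∫ψ*·(−ħ²/2m · ψ'') dx = 0.067935, so ⟨T⟩ = 0.067935 / 0.040132.
⟨T⟩ = 1.6928.

1.69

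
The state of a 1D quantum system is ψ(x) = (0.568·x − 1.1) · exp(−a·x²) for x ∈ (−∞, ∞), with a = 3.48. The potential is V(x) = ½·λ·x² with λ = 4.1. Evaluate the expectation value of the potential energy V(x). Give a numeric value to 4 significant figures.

0.1528

⟨V⟩ = ∫ V(x)·|ψ|² dx / ∫|ψ|² dx.
Expand each integrand as polynomial × e^(−2ax²) and use ∫x^(2j)·e^(−2ax²) dx = (2j−1)!!/(4a)^j · √(π/(2a)), odd powers → 0; here √(π/(2a)) = 0.67185.
State is unnormalized: ∫|ψ|² dx = 0.82851, and ∫ψ*·V(x)·ψ dx = 0.12660, so ⟨V⟩ = 0.12660 / 0.82851.
⟨V⟩ = 0.15281.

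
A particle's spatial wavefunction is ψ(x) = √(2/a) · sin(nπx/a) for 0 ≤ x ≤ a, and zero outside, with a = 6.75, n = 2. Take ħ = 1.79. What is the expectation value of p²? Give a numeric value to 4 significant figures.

2.776

p² ψ = −ħ² d²ψ/dx²; ⟨p²⟩ = −ħ² ∫ ψ*·ψ'' dx.
d/dx sin(nπx/a) = (nπ/a)·cos(nπx/a) and d²/dx² sin(nπx/a) = −(nπ/a)²·sin(nπx/a); on 0 ≤ x ≤ a, ∫sin²(nπx/a) dx = a/2 and ∫sin(nπx/a)·cos(nπx/a) dx = 0.
⟨p²⟩ = 2.7762.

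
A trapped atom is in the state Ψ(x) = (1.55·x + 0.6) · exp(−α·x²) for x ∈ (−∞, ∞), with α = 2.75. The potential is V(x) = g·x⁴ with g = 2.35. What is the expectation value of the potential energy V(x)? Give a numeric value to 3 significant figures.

⟨V⟩ = ∫ V(x)·|Ψ|² dx / ∫|Ψ|² dx.
Expand each integrand as polynomial × e^(−2αx²) and use ∫x^(2j)·e^(−2αx²) dx = (2j−1)!!/(4α)^j · √(π/(2α)), odd powers → 0; here √(π/(2α)) = 0.75578.
State is unnormalized: ∫|Ψ|² dx = 0.43715, and ∫Ψ*·V(x)·Ψ dx = 0.063941, so ⟨V⟩ = 0.063941 / 0.43715.
⟨V⟩ = 0.14627.

0.146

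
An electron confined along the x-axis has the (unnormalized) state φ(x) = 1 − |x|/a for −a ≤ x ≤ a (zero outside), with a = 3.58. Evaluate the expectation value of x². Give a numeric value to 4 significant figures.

⟨x²⟩ = ∫ x²·|φ|² dx / ∫|φ|² dx (integrals over the domain).
φ is even, so ∫ over [−a, a] = 2∫₀ᵃ with φ = 1 − x/a there: ∫₀ᵃ (1 − x/a)² dx = a/3, ∫₀ᵃ x²(1 − x/a)² dx = a³/30, ∫₀ᵃ x⁴(1 − x/a)² dx = a⁵/105.
State is unnormalized: ∫|φ|² dx = 2.3867, and ∫φ*·x²·φ dx = 3.0588, so ⟨x²⟩ = 3.0588 / 2.3867.
⟨x²⟩ = 1.2816.

1.282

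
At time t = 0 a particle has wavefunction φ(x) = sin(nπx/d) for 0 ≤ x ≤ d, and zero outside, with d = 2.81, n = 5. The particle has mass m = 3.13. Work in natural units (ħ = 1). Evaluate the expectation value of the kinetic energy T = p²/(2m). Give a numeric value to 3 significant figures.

T = −(ħ²/2m) d²/dx², so ⟨T⟩ = −(ħ²/2m) ∫ φ*·φ'' dx / ∫|φ|² dx; with m = 3.13.
d/dx sin(nπx/d) = (nπ/d)·cos(nπx/d) and d²/dx² sin(nπx/d) = −(nπ/d)²·sin(nπx/d); on 0 ≤ x ≤ d, ∫sin²(nπx/d) dx = d/2 and ∫sin(nπx/d)·cos(nπx/d) dx = 0.
State is unnormalized: ∫|φ|² dx = 1.4050, and ∫φ*·(−ħ²/2m · φ'') dx = 7.0134, so ⟨T⟩ = 7.0134 / 1.4050.
⟨T⟩ = 4.9917.

4.99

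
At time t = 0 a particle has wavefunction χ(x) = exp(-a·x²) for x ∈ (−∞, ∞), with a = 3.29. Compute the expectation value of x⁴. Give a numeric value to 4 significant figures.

⟨x⁴⟩ = ∫ x⁴·|χ|² dx / ∫|χ|² dx (integrals over the domain).
Gaussian moments: ∫x^(2j)·e^(−2ax²) dx = (2j−1)!!/(4a)^j · √(π/(2a)), odd powers integrate to 0; here √(π/(2a)) = 0.69097.
State is unnormalized: ∫|χ|² dx = 0.69097, and ∫χ*·x⁴·χ dx = 0.011969, so ⟨x⁴⟩ = 0.011969 / 0.69097.
⟨x⁴⟩ = 0.017322.

0.01732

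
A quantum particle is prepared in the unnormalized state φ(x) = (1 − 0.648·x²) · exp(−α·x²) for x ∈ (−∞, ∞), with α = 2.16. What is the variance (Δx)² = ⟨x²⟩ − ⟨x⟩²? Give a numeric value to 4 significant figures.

0.08470

Compute ⟨x⟩ and ⟨x²⟩ separately, then (Δx)² = ⟨x²⟩ − ⟨x⟩².
Expand each integrand as polynomial × e^(−2αx²) and use ∫x^(2j)·e^(−2αx²) dx = (2j−1)!!/(4α)^j · √(π/(2α)), odd powers → 0; here √(π/(2α)) = 0.85277.
Normalization: ∫|φ|² dx = 0.73925.
⟨x⟩ = 0.0000 and ⟨x²⟩ = 0.084699.
(Δx)² = 0.084699 − (0.0000)² = 0.084699.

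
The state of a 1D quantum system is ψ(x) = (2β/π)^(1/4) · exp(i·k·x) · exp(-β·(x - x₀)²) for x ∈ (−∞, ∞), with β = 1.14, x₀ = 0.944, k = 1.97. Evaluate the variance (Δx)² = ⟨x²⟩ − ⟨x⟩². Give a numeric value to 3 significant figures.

Compute ⟨x⟩ and ⟨x²⟩ separately, then (Δx)² = ⟨x²⟩ − ⟨x⟩².
Gaussian moments (u = x − x₀): ∫u^(2j)·e^(−2βu²) du = (2j−1)!!/(4β)^j · √(π/(2β)), odd powers integrate to 0; here √(π/(2β)) = 1.1738.
⟨x⟩ = 0.94400 and ⟨x²⟩ = 1.1104.
(Δx)² = 1.1104 − (0.94400)² = 0.21930.

0.219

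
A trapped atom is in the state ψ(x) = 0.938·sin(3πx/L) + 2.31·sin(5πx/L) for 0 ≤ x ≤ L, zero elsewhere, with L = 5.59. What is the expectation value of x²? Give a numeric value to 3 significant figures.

11.4

⟨x²⟩ = ∫ x²·|ψ|² dx / ∫|ψ|² dx (integrals over the domain).
On 0 ≤ x ≤ L (j ≠ l): ∫sin²(jπx/L) dx = L/2, ∫sin(jπx/L)·sin(lπx/L) dx = 0; diagonal moments ∫x·sin²(jπx/L) dx = L²/4, ∫x²·sin²(jπx/L) dx = L³·(1/6 − 1/(4j²π²)); cross terms ∫x·sin(jπx/L)·sin(lπx/L) dx = 0 for j + l even and −4jlL²/(π²(j² − l²)²) for j + l odd, ∫x²·sin(jπx/L)·sin(lπx/L) dx = (−1)^(j+l)·4jlL³/(π²(j² − l²)²); higher powers the same way via product-to-sum and parts.
State is unnormalized: ∫|ψ|² dx = 17.374, and ∫ψ*·x²·ψ dx = 197.56, so ⟨x²⟩ = 197.56 / 17.374.
⟨x²⟩ = 11.371.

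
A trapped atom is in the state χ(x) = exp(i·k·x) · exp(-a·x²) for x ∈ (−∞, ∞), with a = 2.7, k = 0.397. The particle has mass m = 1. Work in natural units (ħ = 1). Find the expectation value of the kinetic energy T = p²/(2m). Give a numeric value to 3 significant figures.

T = −(ħ²/2m) d²/dx², so ⟨T⟩ = −(ħ²/2m) ∫ χ*·χ'' dx / ∫|χ|² dx; with m = 1.
Gaussian moments: ∫x^(2j)·e^(−2ax²) dx = (2j−1)!!/(4a)^j · √(π/(2a)), odd powers integrate to 0; here √(π/(2a)) = 0.76274. Derivatives: χ′ = (ik − 2ax)·χ, χ″ = ((ik − 2ax)² − 2a)·χ; the odd-in-x pieces drop out.
State is unnormalized: ∫|χ|² dx = 0.76274, and ∫χ*·(−ħ²/2m · χ'') dx = 1.0898, so ⟨T⟩ = 1.0898 / 0.76274.
⟨T⟩ = 1.4288.

1.43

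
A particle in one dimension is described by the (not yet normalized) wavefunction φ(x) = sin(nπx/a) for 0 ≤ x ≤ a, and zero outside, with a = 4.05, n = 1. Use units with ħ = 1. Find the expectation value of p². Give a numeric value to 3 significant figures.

0.602

p² φ = −ħ² d²φ/dx²; ⟨p²⟩ = −ħ² ∫ φ*·φ'' dx / ∫|φ|² dx.
d/dx sin(nπx/a) = (nπ/a)·cos(nπx/a) and d²/dx² sin(nπx/a) = −(nπ/a)²·sin(nπx/a); on 0 ≤ x ≤ a, ∫sin²(nπx/a) dx = a/2 and ∫sin(nπx/a)·cos(nπx/a) dx = 0.
State is unnormalized: ∫|φ|² dx = 2.0250, and ∫φ*·(−ħ² φ'') dx = 1.2185, so ⟨p²⟩ = 1.2185 / 2.0250.
⟨p²⟩ = 0.60171.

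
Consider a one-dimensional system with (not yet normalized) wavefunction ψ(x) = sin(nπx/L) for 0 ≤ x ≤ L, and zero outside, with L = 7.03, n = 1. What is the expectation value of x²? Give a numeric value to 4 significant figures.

13.97

⟨x²⟩ = ∫ x²·|ψ|² dx / ∫|ψ|² dx (integrals over the domain).
With sin²θ = (1 − cos2θ)/2 on 0 ≤ x ≤ L: ∫sin²(nπx/L) dx = L/2, ∫x·sin²(nπx/L) dx = L²/4, ∫x²·sin²(nπx/L) dx = L³·(1/6 − 1/(4n²π²)); higher powers xᵏ the same way, integrating xᵏ·cos(2nπx/L) by parts.
State is unnormalized: ∫|ψ|² dx = 3.5150, and ∫ψ*·x²·ψ dx = 49.104, so ⟨x²⟩ = 49.104 / 3.5150.
⟨x²⟩ = 13.970.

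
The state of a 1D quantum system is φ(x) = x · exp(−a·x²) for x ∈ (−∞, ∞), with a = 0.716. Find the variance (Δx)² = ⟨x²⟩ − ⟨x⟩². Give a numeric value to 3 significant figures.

Compute ⟨x⟩ and ⟨x²⟩ separately, then (Δx)² = ⟨x²⟩ − ⟨x⟩².
Expand each integrand as polynomial × e^(−2ax²) and use ∫x^(2j)·e^(−2ax²) dx = (2j−1)!!/(4a)^j · √(π/(2a)), odd powers → 0; here √(π/(2a)) = 1.4812.
Normalization: ∫|φ|² dx = 0.51717.
⟨x⟩ = 0.0000 and ⟨x²⟩ = 1.0475.
(Δx)² = 1.0475 − (0.0000)² = 1.0475.

1.05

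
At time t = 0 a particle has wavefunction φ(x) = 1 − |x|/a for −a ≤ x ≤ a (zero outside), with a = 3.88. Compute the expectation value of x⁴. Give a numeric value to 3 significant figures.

⟨x⁴⟩ = ∫ x⁴·|φ|² dx / ∫|φ|² dx (integrals over the domain).
φ is even, so ∫ over [−a, a] = 2∫₀ᵃ with φ = 1 − x/a there: ∫₀ᵃ (1 − x/a)² dx = a/3, ∫₀ᵃ x²(1 − x/a)² dx = a³/30, ∫₀ᵃ x⁴(1 − x/a)² dx = a⁵/105.
State is unnormalized: ∫|φ|² dx = 2.5867, and ∫φ*·x⁴·φ dx = 16.749, so ⟨x⁴⟩ = 16.749 / 2.5867.
⟨x⁴⟩ = 6.4753.

6.48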